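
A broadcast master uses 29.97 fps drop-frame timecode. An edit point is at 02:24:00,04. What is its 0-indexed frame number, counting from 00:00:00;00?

As if non-drop at 30 labels/s: (2 × 3600 + 24 × 60 + 0) × 30 + 4 = 259204.
Minute boundaries passed: 144; those not divisible by 10: 144 − 14 = 130; dropped labels = 2 × 130 = 260.
Actual frame index = 259204 − 260 = 258944.

258944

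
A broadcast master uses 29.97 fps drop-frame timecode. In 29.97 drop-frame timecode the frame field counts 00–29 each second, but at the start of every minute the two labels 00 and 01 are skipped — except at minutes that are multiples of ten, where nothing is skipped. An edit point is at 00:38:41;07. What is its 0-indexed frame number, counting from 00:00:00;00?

Complete 10-minute blocks: 3, each 17982 frames → 53946.
Remaining 8 whole minutes in the current block: 1800 + 7 × 1798 = 14386 frames.
Within the current minute: 41 × 30 + 7 − 2 = 1235 (labels ;00/;01 skipped at this minute). Total = 53946 + 14386 + 1235 = 69567.

69567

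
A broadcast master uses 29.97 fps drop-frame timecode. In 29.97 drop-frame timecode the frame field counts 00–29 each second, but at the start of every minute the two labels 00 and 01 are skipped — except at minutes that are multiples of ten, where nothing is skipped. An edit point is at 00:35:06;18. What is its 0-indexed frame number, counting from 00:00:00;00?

63134

As if non-drop at 30 labels/s: (0 × 3600 + 35 × 60 + 6) × 30 + 18 = 63198.
Minute boundaries passed: 35; those not divisible by 10: 35 − 3 = 32; dropped labels = 2 × 32 = 64.
Actual frame index = 63198 − 64 = 63134.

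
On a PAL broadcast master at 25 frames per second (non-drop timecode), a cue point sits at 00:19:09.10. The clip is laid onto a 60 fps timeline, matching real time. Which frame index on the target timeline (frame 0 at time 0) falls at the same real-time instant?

frame 68964

Source frame index: (0×3600 + 19×60 + 9) × 25 + 10 = 28735.
Real time: 28735 / (25) = 5747/5 s.
Target frame: (5747/5) × (60) = 68964.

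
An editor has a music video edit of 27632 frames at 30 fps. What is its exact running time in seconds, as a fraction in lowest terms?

13816/15 seconds

Running time = 27632 ÷ (30) = 27632 × 1/30 = 13816/15 s.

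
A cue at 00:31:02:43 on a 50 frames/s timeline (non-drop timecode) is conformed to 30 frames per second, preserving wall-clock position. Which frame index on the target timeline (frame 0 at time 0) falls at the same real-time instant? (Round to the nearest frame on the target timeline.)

Source frame index: (0×3600 + 31×60 + 2) × 50 + 43 = 93143.
Real time: 93143 / (50) = 93143/50 s.
Target frame: (93143/50) × (30) = 279429/5 ≈ 55885.800 → 55886.

frame 55886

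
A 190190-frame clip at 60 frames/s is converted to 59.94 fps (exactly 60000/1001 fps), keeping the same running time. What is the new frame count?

190000 frames

Target frames = source frames × (target rate / source rate) = 190190 × (60000/1001)/(60) = 190190 × 1000/1001 = 190000.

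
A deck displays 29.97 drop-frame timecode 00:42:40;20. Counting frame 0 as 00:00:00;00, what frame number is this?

Complete 10-minute blocks: 4, each 17982 frames → 71928.
Remaining 2 whole minutes in the current block: 1800 + 1 × 1798 = 3598 frames.
Within the current minute: 40 × 30 + 20 − 2 = 1218 (labels ;00/;01 skipped at this minute). Total = 71928 + 3598 + 1218 = 76744.

76744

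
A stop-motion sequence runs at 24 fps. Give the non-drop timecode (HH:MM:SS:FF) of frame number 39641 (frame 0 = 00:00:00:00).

00:27:31:17

39641 ÷ 24 = 1651 full seconds, remainder 17 frames.
1651 s = 0 h 27 min 31 s.
Timecode: 00:27:31:17.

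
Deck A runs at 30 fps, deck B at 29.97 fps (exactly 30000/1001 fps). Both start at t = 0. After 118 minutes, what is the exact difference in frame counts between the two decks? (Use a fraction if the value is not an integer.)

212400/1001 frames

118 min = 7080 s.
A emits 30 × 7080 = 212400 frames; B emits 30000/1001 × 7080 = 212400000/1001.
Difference = 212400/1001 frames (≈ 212.1878); B is behind A.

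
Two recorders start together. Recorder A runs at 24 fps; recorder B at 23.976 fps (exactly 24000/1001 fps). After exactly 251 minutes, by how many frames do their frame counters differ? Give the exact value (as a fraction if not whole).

361440/1001 frames

251 min = 15060 s.
A emits 24 × 15060 = 361440 frames; B emits 24000/1001 × 15060 = 361440000/1001.
Difference = 361440/1001 frames (≈ 361.0789); B is behind A.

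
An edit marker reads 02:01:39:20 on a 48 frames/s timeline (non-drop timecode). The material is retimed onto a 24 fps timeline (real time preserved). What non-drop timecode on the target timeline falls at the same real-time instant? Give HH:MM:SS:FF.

Source frame index: (2×3600 + 1×60 + 39) × 48 + 20 = 350372.
Real time: 350372 / (48) = 87593/12 s.
Target frame: (87593/12) × (24) = 175186.
At 24 labels/s: frame 175186 → 02:01:39:10.

02:01:39:10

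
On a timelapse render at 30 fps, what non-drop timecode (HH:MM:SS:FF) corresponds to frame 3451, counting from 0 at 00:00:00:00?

00:01:55:01

3451 ÷ 30 = 115 full seconds, remainder 1 frame.
115 s = 0 h 1 min 55 s.
Timecode: 00:01:55:01.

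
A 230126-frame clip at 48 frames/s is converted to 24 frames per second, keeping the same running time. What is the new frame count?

115063 frames

Target frames = source frames × (target rate / source rate) = 230126 × (24)/(48) = 230126 × 1/2 = 115063.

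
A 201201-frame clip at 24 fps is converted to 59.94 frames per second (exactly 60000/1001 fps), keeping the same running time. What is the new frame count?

Target frames = source frames × (target rate / source rate) = 201201 × (60000/1001)/(24) = 201201 × 2500/1001 = 502500.

502500 frames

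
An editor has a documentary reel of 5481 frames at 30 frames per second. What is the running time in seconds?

Running time = 5481 / (30) = 182.7 s.

182.7 seconds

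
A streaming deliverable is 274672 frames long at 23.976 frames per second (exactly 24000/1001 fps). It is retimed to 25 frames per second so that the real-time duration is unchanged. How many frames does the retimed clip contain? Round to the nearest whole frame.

Frames at target rate = 274672 × (25) / (24000/1001) = 17184167/60 ≈ 286402.783.
Nearest whole frame: 286403.

286403 frames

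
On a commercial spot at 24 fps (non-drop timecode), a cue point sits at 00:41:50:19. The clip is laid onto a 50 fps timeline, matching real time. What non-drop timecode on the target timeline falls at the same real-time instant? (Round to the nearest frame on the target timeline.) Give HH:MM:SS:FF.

00:41:50:40

Source frame index: (0×3600 + 41×60 + 50) × 24 + 19 = 60259.
Real time: 60259 / (24) = 60259/24 s.
Target frame: (60259/24) × (50) = 1506475/12 ≈ 125539.583 → 125540.
At 50 labels/s: frame 125540 → 00:41:50:40.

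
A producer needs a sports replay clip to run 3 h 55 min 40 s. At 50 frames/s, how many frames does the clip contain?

707000 frames

3 h 55 min 40 s = 14140 s.
Frames = 14140 × 50 = 707000.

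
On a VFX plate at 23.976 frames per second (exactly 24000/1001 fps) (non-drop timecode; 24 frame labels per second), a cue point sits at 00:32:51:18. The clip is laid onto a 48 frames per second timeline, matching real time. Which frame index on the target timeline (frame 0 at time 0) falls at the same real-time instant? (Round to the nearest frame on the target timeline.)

frame 94739

Source frame index: (0×3600 + 32×60 + 51) × 24 + 18 = 47322.
Real time: 47322 / (24000/1001) = 7894887/4000 s.
Target frame: (7894887/4000) × (48) = 23684661/250 ≈ 94738.644 → 94739.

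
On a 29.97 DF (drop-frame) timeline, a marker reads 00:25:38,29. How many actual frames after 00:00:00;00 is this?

46123

As if non-drop at 30 labels/s: (0 × 3600 + 25 × 60 + 38) × 30 + 29 = 46169.
Minute boundaries passed: 25; those not divisible by 10: 25 − 2 = 23; dropped labels = 2 × 23 = 46.
Actual frame index = 46169 − 46 = 46123.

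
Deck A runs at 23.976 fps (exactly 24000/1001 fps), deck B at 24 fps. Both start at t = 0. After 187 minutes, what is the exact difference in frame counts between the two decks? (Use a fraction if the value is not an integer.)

24480/91 frames

187 min = 11220 s.
A emits 24000/1001 × 11220 = 24480000/91 frames; B emits 24 × 11220 = 269280.
Difference = 24480/91 frames (≈ 269.0110); B is ahead of A.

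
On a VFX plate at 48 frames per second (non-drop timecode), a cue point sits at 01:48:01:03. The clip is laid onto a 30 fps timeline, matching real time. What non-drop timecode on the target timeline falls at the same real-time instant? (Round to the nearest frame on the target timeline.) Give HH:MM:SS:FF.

01:48:01:02

Source frame index: (1×3600 + 48×60 + 1) × 48 + 3 = 311091.
Real time: 311091 / (48) = 103697/16 s.
Target frame: (103697/16) × (30) = 1555455/8 ≈ 194431.875 → 194432.
At 30 labels/s: frame 194432 → 01:48:01:02.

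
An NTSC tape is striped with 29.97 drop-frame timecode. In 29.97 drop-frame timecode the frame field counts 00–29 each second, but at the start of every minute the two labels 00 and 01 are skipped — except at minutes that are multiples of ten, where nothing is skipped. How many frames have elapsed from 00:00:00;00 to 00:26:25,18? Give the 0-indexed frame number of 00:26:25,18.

As if non-drop at 30 labels/s: (0 × 3600 + 26 × 60 + 25) × 30 + 18 = 47568.
Minute boundaries passed: 26; those not divisible by 10: 26 − 2 = 24; dropped labels = 2 × 24 = 48.
Actual frame index = 47568 − 48 = 47520.

47520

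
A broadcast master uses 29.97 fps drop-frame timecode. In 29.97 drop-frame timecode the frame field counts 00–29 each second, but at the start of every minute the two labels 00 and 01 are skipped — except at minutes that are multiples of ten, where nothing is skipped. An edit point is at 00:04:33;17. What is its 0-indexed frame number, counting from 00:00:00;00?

8199

Complete 10-minute blocks: 0, each 17982 frames → 0.
Remaining 4 whole minutes in the current block: 1800 + 3 × 1798 = 7194 frames.
Within the current minute: 33 × 30 + 17 − 2 = 1005 (labels ;00/;01 skipped at this minute). Total = 0 + 7194 + 1005 = 8199.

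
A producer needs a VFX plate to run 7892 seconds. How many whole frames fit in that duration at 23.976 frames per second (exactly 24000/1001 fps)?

Frames = 7892 × 24000/1001 = 189408000/1001 ≈ 189218.7812.
Complete frames: 189218.

189218 frames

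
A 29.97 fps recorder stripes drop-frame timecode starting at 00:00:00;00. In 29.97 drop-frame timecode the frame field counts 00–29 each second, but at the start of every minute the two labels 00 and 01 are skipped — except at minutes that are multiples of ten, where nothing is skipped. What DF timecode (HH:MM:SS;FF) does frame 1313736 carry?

Each 10-minute DF block holds 10 × 60 × 30 − 9 × 2 = 17982 frames. 1313736 ÷ 17982 → 73 full blocks, remainder 1050.
Within the partial block the first minute is 1800 frames and each further minute 1798, so 0 further minute boundaries passed. Total skipped labels = 18 × 73 + 2 × 0 = 1314.
Non-drop label index = 1313736 + 1314 = 1315050; at 30 labels/s that is 12:10:35:00, i.e. DF 12:10:35;00.

12:10:35;00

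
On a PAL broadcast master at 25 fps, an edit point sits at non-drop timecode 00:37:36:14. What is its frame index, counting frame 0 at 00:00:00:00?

Total seconds to the label: (0 × 3600 + 37 × 60 + 36) = 2256.
Frame index = 2256 × 25 + 14 = 56414.

frame 56414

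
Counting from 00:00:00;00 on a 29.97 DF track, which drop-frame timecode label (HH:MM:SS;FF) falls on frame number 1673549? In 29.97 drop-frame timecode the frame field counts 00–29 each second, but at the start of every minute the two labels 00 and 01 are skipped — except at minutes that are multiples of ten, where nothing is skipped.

15:30:40;23

Ten DF minutes hold 17982 frames, so frame 1673549 lies in block 93 (frames 1672326–1690307) with 1223 frames into that block.
The block's first minute is 1800 frames and the rest 1798 each; 1223 frames reaches minute 0, so 93 × 18 + 0 × 2 = 1674 labels have been skipped so far.
Adding those back, label number 1673549 + 1674 = 1675223 at 30 labels/s is 55840 s + 23 f = 15 h 30 min 40 s frame 23, i.e. 15:30:40;23.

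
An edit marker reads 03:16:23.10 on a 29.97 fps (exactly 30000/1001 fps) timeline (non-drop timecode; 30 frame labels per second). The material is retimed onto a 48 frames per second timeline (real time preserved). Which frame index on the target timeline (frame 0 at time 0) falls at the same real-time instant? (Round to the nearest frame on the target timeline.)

Source frame index: (3×3600 + 16×60 + 23) × 30 + 10 = 353500.
Real time: 353500 / (30000/1001) = 707707/60 s.
Target frame: (707707/60) × (48) = 2830828/5 ≈ 566165.600 → 566166.

frame 566166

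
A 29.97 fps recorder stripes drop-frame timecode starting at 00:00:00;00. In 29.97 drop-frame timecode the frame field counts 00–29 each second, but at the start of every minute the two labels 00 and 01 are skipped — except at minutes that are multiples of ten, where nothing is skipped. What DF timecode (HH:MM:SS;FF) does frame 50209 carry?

Each 10-minute DF block holds 10 × 60 × 30 − 9 × 2 = 17982 frames. 50209 ÷ 17982 → 2 full blocks, remainder 14245.
Within the partial block the first minute is 1800 frames and each further minute 1798, so 7 further minute boundaries passed. Total skipped labels = 18 × 2 + 2 × 7 = 50.
Non-drop label index = 50209 + 50 = 50259; at 30 labels/s that is 00:27:55:09, i.e. DF 00:27:55;09.

00:27:55;09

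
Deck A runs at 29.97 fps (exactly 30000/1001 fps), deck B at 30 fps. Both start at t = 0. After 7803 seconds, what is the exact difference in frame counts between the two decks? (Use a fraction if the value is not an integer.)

A emits 30000/1001 × 7803 = 234090000/1001 frames; B emits 30 × 7803 = 234090.
Difference = 234090/1001 frames (≈ 233.8561); B is ahead of A.

234090/1001 frames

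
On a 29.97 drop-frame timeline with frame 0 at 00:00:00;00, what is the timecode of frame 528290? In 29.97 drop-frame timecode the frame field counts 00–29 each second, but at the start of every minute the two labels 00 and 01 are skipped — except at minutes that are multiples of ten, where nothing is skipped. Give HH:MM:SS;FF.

Each 10-minute DF block holds 10 × 60 × 30 − 9 × 2 = 17982 frames. 528290 ÷ 17982 → 29 full blocks, remainder 6812.
Within the partial block the first minute is 1800 frames and each further minute 1798, so 3 further minute boundaries passed. Total skipped labels = 18 × 29 + 2 × 3 = 528.
Non-drop label index = 528290 + 528 = 528818; at 30 labels/s that is 04:53:47:08, i.e. DF 04:53:47;08.

04:53:47;08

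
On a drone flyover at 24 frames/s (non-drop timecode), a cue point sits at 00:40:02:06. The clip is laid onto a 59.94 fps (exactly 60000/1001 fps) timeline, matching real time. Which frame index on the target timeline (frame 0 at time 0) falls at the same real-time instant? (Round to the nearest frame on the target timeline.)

frame 143991

Source frame index: (0×3600 + 40×60 + 2) × 24 + 6 = 57654.
Real time: 57654 / (24) = 9609/4 s.
Target frame: (9609/4) × (60000/1001) = 144135000/1001 ≈ 143991.009 → 143991.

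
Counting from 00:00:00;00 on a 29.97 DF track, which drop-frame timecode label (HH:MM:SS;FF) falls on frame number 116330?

Each 10-minute DF block holds 10 × 60 × 30 − 9 × 2 = 17982 frames. 116330 ÷ 17982 → 6 full blocks, remainder 8438.
Within the partial block the first minute is 1800 frames and each further minute 1798, so 4 further minute boundaries passed. Total skipped labels = 18 × 6 + 2 × 4 = 116.
Non-drop label index = 116330 + 116 = 116446; at 30 labels/s that is 01:04:41:16, i.e. DF 01:04:41;16.

01:04:41;16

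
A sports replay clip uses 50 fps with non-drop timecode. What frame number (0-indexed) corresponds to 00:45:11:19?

Total seconds to the label: (0 × 3600 + 45 × 60 + 11) = 2711.
Frame index = 2711 × 50 + 19 = 135569.

frame 135569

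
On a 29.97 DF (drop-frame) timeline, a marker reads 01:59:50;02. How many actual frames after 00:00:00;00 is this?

As if non-drop at 30 labels/s: (1 × 3600 + 59 × 60 + 50) × 30 + 2 = 215702.
Minute boundaries passed: 119; those not divisible by 10: 119 − 11 = 108; dropped labels = 2 × 108 = 216.
Actual frame index = 215702 − 216 = 215486.

215486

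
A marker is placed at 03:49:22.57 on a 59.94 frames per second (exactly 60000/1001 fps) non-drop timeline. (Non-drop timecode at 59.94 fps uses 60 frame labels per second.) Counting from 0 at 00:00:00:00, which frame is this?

825777

Total seconds to the label: (3 × 3600 + 49 × 60 + 22) = 13762.
Frame index = 13762 × 60 + 57 = 825777.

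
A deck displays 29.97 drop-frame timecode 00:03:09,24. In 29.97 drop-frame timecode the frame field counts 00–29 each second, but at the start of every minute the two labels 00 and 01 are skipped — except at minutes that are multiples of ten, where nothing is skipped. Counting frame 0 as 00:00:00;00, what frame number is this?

Complete 10-minute blocks: 0, each 17982 frames → 0.
Remaining 3 whole minutes in the current block: 1800 + 2 × 1798 = 5396 frames.
Within the current minute: 9 × 30 + 24 − 2 = 292 (labels ;00/;01 skipped at this minute). Total = 0 + 5396 + 292 = 5688.

5688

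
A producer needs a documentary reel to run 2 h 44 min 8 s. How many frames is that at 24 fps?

236352 frames

2 h 44 min 8 s = 9848 s.
Frames = 9848 × 24 = 236352.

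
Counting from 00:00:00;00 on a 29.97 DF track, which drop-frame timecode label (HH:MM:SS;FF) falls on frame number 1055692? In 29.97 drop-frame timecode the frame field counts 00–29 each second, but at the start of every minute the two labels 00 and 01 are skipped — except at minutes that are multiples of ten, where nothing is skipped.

Each 10-minute DF block holds 10 × 60 × 30 − 9 × 2 = 17982 frames. 1055692 ÷ 17982 → 58 full blocks, remainder 12736.
Within the partial block the first minute is 1800 frames and each further minute 1798, so 7 further minute boundaries passed. Total skipped labels = 18 × 58 + 2 × 7 = 1058.
Non-drop label index = 1055692 + 1058 = 1056750; at 30 labels/s that is 09:47:05:00, i.e. DF 09:47:05;00.

09:47:05;00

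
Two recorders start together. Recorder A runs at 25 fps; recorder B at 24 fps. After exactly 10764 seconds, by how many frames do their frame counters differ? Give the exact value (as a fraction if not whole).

A emits 25 × 10764 = 269100 frames; B emits 24 × 10764 = 258336.
Difference = 10764 frames; B is behind A.

10764 frames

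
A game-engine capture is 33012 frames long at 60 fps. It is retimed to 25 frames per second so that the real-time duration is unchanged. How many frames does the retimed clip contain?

13755 frames

Target frames = source frames × (target rate / source rate) = 33012 × (25)/(60) = 33012 × 5/12 = 13755.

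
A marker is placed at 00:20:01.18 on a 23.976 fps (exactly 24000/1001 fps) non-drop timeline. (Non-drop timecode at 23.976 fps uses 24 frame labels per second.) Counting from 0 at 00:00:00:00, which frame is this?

Total seconds to the label: (0 × 3600 + 20 × 60 + 1) = 1201.
Frame index = 1201 × 24 + 18 = 28842.

frame 28842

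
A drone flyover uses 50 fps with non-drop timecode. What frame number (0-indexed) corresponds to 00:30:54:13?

frame 92713

Total seconds to the label: (0 × 3600 + 30 × 60 + 54) = 1854.
Frame index = 1854 × 50 + 13 = 92713.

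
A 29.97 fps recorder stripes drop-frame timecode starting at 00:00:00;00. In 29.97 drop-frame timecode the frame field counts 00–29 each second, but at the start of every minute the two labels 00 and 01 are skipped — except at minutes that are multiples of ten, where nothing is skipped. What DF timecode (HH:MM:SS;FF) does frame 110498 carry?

01:01:26;28

Ten DF minutes hold 17982 frames, so frame 110498 lies in block 6 (frames 107892–125873) with 2606 frames into that block.
The block's first minute is 1800 frames and the rest 1798 each; 2606 frames reaches minute 1, so 6 × 18 + 1 × 2 = 110 labels have been skipped so far.
Adding those back, label number 110498 + 110 = 110608 at 30 labels/s is 3686 s + 28 f = 1 h 1 min 26 s frame 28, i.e. 01:01:26;28.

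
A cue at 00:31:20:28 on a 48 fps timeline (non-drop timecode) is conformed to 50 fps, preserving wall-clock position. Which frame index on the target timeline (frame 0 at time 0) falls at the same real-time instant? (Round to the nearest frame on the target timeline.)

frame 94029

Source frame index: (0×3600 + 31×60 + 20) × 48 + 28 = 90268.
Real time: 90268 / (48) = 22567/12 s.
Target frame: (22567/12) × (50) = 564175/6 ≈ 94029.167 → 94029.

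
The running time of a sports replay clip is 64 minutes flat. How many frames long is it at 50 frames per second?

192000 frames

64 min = 3840 s.
Frames = 3840 × 50 = 192000.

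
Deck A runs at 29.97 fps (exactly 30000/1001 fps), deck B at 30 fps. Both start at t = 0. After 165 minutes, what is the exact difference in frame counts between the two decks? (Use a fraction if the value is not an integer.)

165 min = 9900 s.
A emits 30000/1001 × 9900 = 27000000/91 frames; B emits 30 × 9900 = 297000.
Difference = 27000/91 frames (≈ 296.7033); B is ahead of A.

27000/91 frames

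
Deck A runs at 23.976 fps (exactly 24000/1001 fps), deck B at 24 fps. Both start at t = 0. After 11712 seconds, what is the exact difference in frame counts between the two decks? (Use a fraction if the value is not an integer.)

A emits 24000/1001 × 11712 = 281088000/1001 frames; B emits 24 × 11712 = 281088.
Difference = 281088/1001 frames (≈ 280.8072); B is ahead of A.

281088/1001 frames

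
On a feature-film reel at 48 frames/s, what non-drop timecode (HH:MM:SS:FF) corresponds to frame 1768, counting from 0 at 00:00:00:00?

00:00:36:40

1768 ÷ 48 = 36 full seconds, remainder 40 frames.
36 s = 0 h 0 min 36 s.
Timecode: 00:00:36:40.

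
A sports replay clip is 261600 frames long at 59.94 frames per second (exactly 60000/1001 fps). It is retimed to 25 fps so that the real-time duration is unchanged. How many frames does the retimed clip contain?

109109 frames

Target frames = source frames × (target rate / source rate) = 261600 × (25)/(60000/1001) = 261600 × 1001/2400 = 109109.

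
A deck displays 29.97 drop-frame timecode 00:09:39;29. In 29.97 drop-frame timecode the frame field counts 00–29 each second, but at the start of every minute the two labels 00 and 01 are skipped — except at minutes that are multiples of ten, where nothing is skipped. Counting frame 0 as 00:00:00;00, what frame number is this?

17381

As if non-drop at 30 labels/s: (0 × 3600 + 9 × 60 + 39) × 30 + 29 = 17399.
Minute boundaries passed: 9; those not divisible by 10: 9 − 0 = 9; dropped labels = 2 × 9 = 18.
Actual frame index = 17399 − 18 = 17381.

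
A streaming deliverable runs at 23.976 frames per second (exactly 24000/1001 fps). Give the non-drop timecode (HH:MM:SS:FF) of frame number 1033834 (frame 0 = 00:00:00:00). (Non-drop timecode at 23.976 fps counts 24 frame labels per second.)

1033834 ÷ 24 = 43076 full seconds, remainder 10 frames.
43076 s = 11 h 57 min 56 s.
Timecode: 11:57:56:10.

11:57:56:10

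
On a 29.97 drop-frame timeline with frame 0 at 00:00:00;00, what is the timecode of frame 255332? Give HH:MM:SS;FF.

02:21:59;16

Ten DF minutes hold 17982 frames, so frame 255332 lies in block 14 (frames 251748–269729) with 3584 frames into that block.
The block's first minute is 1800 frames and the rest 1798 each; 3584 frames reaches minute 1, so 14 × 18 + 1 × 2 = 254 labels have been skipped so far.
Adding those back, label number 255332 + 254 = 255586 at 30 labels/s is 8519 s + 16 f = 2 h 21 min 59 s frame 16, i.e. 02:21:59;16.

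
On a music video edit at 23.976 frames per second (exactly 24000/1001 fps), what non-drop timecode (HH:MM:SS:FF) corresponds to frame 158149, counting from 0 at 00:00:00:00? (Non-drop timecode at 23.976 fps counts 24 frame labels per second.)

158149 ÷ 24 = 6589 full seconds, remainder 13 frames.
6589 s = 1 h 49 min 49 s.
Timecode: 01:49:49:13.

01:49:49:13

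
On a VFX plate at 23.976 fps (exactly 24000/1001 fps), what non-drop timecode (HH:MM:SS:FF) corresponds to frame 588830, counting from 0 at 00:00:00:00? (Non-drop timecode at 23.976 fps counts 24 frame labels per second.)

588830 ÷ 24 = 24534 full seconds, remainder 14 frames.
24534 s = 6 h 48 min 54 s.
Timecode: 06:48:54:14.

06:48:54:14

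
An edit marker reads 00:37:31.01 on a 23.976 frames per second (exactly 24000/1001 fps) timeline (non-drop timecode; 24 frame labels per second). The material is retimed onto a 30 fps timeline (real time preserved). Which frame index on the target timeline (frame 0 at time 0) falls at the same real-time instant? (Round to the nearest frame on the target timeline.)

Source frame index: (0×3600 + 37×60 + 31) × 24 + 1 = 54025.
Real time: 54025 / (24000/1001) = 2163161/960 s.
Target frame: (2163161/960) × (30) = 2163161/32 ≈ 67598.781 → 67599.

frame 67599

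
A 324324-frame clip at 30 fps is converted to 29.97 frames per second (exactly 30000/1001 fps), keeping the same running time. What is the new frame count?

Target frames = source frames × (target rate / source rate) = 324324 × (30000/1001)/(30) = 324324 × 1000/1001 = 324000.

324000 frames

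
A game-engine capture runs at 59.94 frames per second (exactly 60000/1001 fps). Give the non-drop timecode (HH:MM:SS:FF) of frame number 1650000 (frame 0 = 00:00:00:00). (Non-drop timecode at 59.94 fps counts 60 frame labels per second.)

1650000 ÷ 60 = 27500 full seconds, remainder 0 frames.
27500 s = 7 h 38 min 20 s.
Timecode: 07:38:20:00.

07:38:20:00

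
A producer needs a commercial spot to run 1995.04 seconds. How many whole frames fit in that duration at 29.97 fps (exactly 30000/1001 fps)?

59791 frames

Frames = 1995.04 × 30000/1001 = 59851200/1001 ≈ 59791.4086.
Complete frames: 59791.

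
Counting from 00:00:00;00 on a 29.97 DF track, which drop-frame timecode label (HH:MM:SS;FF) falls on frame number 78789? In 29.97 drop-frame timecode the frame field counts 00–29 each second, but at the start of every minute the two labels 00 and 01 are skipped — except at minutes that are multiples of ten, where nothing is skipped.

00:43:48;27

Ten DF minutes hold 17982 frames, so frame 78789 lies in block 4 (frames 71928–89909) with 6861 frames into that block.
The block's first minute is 1800 frames and the rest 1798 each; 6861 frames reaches minute 3, so 4 × 18 + 3 × 2 = 78 labels have been skipped so far.
Adding those back, label number 78789 + 78 = 78867 at 30 labels/s is 2628 s + 27 f = 0 h 43 min 48 s frame 27, i.e. 00:43:48;27.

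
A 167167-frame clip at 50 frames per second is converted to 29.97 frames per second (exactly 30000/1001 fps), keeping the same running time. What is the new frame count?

100200 frames

Target frames = source frames × (target rate / source rate) = 167167 × (30000/1001)/(50) = 167167 × 600/1001 = 100200.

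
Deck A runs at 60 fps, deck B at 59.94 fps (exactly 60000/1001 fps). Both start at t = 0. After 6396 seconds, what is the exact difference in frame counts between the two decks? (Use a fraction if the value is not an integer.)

A emits 60 × 6396 = 383760 frames; B emits 60000/1001 × 6396 = 29520000/77.
Difference = 29520/77 frames (≈ 383.3766); B is behind A.

29520/77 frames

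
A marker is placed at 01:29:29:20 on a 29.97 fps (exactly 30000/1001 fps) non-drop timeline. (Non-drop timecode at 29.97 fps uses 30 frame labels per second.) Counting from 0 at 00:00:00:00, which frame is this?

frame 161090

Total seconds to the label: (1 × 3600 + 29 × 60 + 29) = 5369.
Frame index = 5369 × 30 + 20 = 161090.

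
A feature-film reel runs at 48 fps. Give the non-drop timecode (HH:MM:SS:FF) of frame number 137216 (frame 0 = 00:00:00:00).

137216 ÷ 48 = 2858 full seconds, remainder 32 frames.
2858 s = 0 h 47 min 38 s.
Timecode: 00:47:38:32.

00:47:38:32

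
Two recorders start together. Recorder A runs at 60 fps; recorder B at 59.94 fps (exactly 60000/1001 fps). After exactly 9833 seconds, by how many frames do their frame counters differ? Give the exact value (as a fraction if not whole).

A emits 60 × 9833 = 589980 frames; B emits 60000/1001 × 9833 = 589980000/1001.
Difference = 589980/1001 frames (≈ 589.3906); B is behind A.

589980/1001 frames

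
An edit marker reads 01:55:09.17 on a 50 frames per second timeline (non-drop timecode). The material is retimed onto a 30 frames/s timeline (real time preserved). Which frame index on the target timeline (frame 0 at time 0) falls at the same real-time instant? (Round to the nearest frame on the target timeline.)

Source frame index: (1×3600 + 55×60 + 9) × 50 + 17 = 345467.
Real time: 345467 / (50) = 345467/50 s.
Target frame: (345467/50) × (30) = 1036401/5 ≈ 207280.200 → 207280.

frame 207280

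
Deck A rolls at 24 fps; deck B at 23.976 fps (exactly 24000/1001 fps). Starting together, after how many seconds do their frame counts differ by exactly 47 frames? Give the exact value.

The gap grows by |24000/1001 − 24| = 24/1001 frames per second.
Time for a 47-frame gap: 47 ÷ (24/1001) = 47047/24 s.

47047/24 seconds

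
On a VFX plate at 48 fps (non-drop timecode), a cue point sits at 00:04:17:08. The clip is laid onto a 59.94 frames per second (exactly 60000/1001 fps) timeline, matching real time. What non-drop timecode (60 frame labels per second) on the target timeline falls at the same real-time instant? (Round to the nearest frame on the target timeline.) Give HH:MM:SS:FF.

00:04:16:55

Source frame index: (0×3600 + 4×60 + 17) × 48 + 8 = 12344.
Real time: 12344 / (48) = 1543/6 s.
Target frame: (1543/6) × (60000/1001) = 15430000/1001 ≈ 15414.585 → 15415.
At 60 labels/s: frame 15415 → 00:04:16:55.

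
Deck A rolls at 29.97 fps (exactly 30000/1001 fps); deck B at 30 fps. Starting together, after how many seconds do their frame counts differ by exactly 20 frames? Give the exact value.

The gap grows by |30 − 30000/1001| = 30/1001 frames per second.
Time for a 20-frame gap: 20 ÷ (30/1001) = 2002/3 s.

2002/3 seconds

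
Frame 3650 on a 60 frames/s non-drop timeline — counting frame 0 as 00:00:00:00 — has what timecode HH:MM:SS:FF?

3650 ÷ 60 = 60 full seconds, remainder 50 frames.
60 s = 0 h 1 min 0 s.
Timecode: 00:01:00:50.

00:01:00:50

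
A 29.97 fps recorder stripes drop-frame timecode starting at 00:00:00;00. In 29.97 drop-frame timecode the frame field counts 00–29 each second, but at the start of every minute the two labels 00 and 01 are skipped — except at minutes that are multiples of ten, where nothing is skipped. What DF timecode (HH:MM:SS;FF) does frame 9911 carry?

00:05:30;21

Ten DF minutes hold 17982 frames, so frame 9911 lies in block 0 (frames 0–17981) with 9911 frames into that block.
The block's first minute is 1800 frames and the rest 1798 each; 9911 frames reaches minute 5, so 0 × 18 + 5 × 2 = 10 labels have been skipped so far.
Adding those back, label number 9911 + 10 = 9921 at 30 labels/s is 330 s + 21 f = 0 h 5 min 30 s frame 21, i.e. 00:05:30;21.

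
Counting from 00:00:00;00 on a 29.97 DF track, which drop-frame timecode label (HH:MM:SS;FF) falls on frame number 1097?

Ten DF minutes hold 17982 frames, so frame 1097 lies in block 0 (frames 0–17981) with 1097 frames into that block.
The block's first minute is 1800 frames and the rest 1798 each; 1097 frames reaches minute 0, so 0 × 18 + 0 × 2 = 0 labels have been skipped so far.
Adding those back, label number 1097 + 0 = 1097 at 30 labels/s is 36 s + 17 f = 0 h 0 min 36 s frame 17, i.e. 00:00:36;17.

00:00:36;17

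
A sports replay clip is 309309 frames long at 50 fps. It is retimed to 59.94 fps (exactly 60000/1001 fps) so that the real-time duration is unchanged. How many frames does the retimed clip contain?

Target frames = source frames × (target rate / source rate) = 309309 × (60000/1001)/(50) = 309309 × 1200/1001 = 370800.

370800 frames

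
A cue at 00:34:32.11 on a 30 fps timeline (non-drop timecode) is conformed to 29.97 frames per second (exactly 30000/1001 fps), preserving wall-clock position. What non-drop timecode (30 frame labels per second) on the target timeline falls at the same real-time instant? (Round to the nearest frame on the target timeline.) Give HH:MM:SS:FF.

Source frame index: (0×3600 + 34×60 + 32) × 30 + 11 = 62171.
Real time: 62171 / (30) = 62171/30 s.
Target frame: (62171/30) × (30000/1001) = 62171000/1001 ≈ 62108.891 → 62109.
At 30 labels/s: frame 62109 → 00:34:30:09.

00:34:30:09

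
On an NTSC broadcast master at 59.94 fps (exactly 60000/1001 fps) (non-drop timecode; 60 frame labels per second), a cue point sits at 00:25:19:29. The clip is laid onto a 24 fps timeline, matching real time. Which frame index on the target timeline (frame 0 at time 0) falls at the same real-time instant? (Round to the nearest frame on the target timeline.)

Source frame index: (0×3600 + 25×60 + 19) × 60 + 29 = 91169.
Real time: 91169 / (60000/1001) = 91260169/60000 s.
Target frame: (91260169/60000) × (24) = 91260169/2500 ≈ 36504.068 → 36504.

frame 36504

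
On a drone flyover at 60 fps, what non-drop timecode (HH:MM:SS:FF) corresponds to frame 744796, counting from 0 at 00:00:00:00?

744796 ÷ 60 = 12413 full seconds, remainder 16 frames.
12413 s = 3 h 26 min 53 s.
Timecode: 03:26:53:16.

03:26:53:16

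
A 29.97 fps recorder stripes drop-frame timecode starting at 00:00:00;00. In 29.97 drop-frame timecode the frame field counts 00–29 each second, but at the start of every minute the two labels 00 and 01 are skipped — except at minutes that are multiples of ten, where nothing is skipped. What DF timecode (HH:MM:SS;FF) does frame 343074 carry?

Each 10-minute DF block holds 10 × 60 × 30 − 9 × 2 = 17982 frames. 343074 ÷ 17982 → 19 full blocks, remainder 1416.
Within the partial block the first minute is 1800 frames and each further minute 1798, so 0 further minute boundaries passed. Total skipped labels = 18 × 19 + 2 × 0 = 342.
Non-drop label index = 343074 + 342 = 343416; at 30 labels/s that is 03:10:47:06, i.e. DF 03:10:47;06.

03:10:47;06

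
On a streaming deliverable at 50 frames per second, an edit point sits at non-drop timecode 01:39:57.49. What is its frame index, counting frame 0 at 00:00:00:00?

frame 299899

Total seconds to the label: (1 × 3600 + 39 × 60 + 57) = 5997.
Frame index = 5997 × 50 + 49 = 299899.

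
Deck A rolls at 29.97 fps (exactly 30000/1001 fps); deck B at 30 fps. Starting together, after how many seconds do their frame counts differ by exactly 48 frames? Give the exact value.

The gap grows by |30 − 30000/1001| = 30/1001 frames per second.
Time for a 48-frame gap: 48 ÷ (30/1001) = 1601.6 s.

1601.6 seconds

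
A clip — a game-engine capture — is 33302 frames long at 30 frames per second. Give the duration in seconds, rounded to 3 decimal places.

1110.067 seconds

Running time = 33302 × 1/30 = 16651/15 s ≈ 1110.067 s.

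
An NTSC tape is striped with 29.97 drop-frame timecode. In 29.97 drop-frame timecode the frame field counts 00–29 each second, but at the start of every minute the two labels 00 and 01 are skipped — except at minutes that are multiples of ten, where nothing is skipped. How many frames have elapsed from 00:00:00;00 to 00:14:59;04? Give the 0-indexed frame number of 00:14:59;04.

As if non-drop at 30 labels/s: (0 × 3600 + 14 × 60 + 59) × 30 + 4 = 26974.
Minute boundaries passed: 14; those not divisible by 10: 14 − 1 = 13; dropped labels = 2 × 13 = 26.
Actual frame index = 26974 − 26 = 26948.

26948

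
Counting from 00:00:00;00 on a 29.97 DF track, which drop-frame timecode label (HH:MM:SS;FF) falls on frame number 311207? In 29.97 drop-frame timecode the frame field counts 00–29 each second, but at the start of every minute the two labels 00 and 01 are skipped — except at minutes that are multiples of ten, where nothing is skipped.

Ten DF minutes hold 17982 frames, so frame 311207 lies in block 17 (frames 305694–323675) with 5513 frames into that block.
The block's first minute is 1800 frames and the rest 1798 each; 5513 frames reaches minute 3, so 17 × 18 + 3 × 2 = 312 labels have been skipped so far.
Adding those back, label number 311207 + 312 = 311519 at 30 labels/s is 10383 s + 29 f = 2 h 53 min 3 s frame 29, i.e. 02:53:03;29.

02:53:03;29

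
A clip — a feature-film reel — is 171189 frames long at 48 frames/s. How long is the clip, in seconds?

3566.4375 seconds

Running time = 171189 / (48) = 3566.4375 s.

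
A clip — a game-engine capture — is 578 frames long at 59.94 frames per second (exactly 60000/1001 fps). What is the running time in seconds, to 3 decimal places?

Running time = 578 × 1001/60000 = 289289/30000 s ≈ 9.643 s.

9.643 seconds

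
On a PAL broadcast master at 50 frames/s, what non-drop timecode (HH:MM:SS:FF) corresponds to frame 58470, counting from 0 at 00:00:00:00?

00:19:29:20

58470 ÷ 50 = 1169 full seconds, remainder 20 frames.
1169 s = 0 h 19 min 29 s.
Timecode: 00:19:29:20.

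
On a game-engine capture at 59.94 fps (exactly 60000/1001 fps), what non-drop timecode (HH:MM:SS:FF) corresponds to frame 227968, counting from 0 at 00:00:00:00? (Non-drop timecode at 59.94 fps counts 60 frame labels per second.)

01:03:19:28

227968 ÷ 60 = 3799 full seconds, remainder 28 frames.
3799 s = 1 h 3 min 19 s.
Timecode: 01:03:19:28.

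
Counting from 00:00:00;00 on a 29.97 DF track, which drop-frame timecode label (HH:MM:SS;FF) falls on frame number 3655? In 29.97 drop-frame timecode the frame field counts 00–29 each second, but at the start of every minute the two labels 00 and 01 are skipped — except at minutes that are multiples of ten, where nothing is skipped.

00:02:01;29

Each 10-minute DF block holds 10 × 60 × 30 − 9 × 2 = 17982 frames. 3655 ÷ 17982 → 0 full blocks, remainder 3655.
Within the partial block the first minute is 1800 frames and each further minute 1798, so 2 further minute boundaries passed. Total skipped labels = 18 × 0 + 2 × 2 = 4.
Non-drop label index = 3655 + 4 = 3659; at 30 labels/s that is 00:02:01:29, i.e. DF 00:02:01;29.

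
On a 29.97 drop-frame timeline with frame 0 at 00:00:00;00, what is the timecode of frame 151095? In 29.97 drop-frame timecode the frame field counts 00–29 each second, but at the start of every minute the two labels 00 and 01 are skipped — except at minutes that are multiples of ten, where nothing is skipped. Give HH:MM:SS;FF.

Each 10-minute DF block holds 10 × 60 × 30 − 9 × 2 = 17982 frames. 151095 ÷ 17982 → 8 full blocks, remainder 7239.
Within the partial block the first minute is 1800 frames and each further minute 1798, so 4 further minute boundaries passed. Total skipped labels = 18 × 8 + 2 × 4 = 152.
Non-drop label index = 151095 + 152 = 151247; at 30 labels/s that is 01:24:01:17, i.e. DF 01:24:01;17.

01:24:01;17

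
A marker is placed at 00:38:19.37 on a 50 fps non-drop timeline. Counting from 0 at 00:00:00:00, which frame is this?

Total seconds to the label: (0 × 3600 + 38 × 60 + 19) = 2299.
Frame index = 2299 × 50 + 37 = 114987.

frame 114987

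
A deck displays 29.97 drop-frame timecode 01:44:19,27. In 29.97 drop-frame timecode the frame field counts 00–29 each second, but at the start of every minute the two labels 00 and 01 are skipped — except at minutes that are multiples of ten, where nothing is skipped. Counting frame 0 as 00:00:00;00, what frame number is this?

As if non-drop at 30 labels/s: (1 × 3600 + 44 × 60 + 19) × 30 + 27 = 187797.
Minute boundaries passed: 104; those not divisible by 10: 104 − 10 = 94; dropped labels = 2 × 94 = 188.
Actual frame index = 187797 − 188 = 187609.

187609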